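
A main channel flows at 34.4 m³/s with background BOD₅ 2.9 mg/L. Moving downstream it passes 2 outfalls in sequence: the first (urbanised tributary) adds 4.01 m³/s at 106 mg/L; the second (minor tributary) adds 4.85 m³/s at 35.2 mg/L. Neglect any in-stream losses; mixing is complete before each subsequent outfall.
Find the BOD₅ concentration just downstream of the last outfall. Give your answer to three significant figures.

Below outfall 1: Q → 38.41 m³/s, C = (34.40·2.900 + 4.010·106.0)/38.41 = 13.66 mg/L.
Below outfall 2: Q → 43.26 m³/s, C = (38.41·13.66 + 4.850·35.20)/43.26 = 16.08 mg/L.

16.1 mg/L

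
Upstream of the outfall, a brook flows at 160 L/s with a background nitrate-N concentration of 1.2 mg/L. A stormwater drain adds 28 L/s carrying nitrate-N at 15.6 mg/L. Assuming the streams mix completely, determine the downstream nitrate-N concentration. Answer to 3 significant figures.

Flow-weighted average: C = (160.0·1.200 + 28.00·15.60) / 188.0 = 628.8/188.0 = 3.345 mg/L.

3.34 mg/L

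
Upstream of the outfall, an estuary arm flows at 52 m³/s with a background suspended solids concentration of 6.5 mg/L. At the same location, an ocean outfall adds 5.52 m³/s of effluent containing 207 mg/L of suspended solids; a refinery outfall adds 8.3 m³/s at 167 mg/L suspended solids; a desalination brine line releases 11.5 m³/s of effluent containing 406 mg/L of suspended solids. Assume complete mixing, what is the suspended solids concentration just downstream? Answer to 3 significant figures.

After mixing, C = (52.00·6.500 + 5.520·207.0 + 8.300·167.0 + 11.50·406.0) / 77.32 = 7536/77.32 = 97.46 mg/L.

97.5 mg/L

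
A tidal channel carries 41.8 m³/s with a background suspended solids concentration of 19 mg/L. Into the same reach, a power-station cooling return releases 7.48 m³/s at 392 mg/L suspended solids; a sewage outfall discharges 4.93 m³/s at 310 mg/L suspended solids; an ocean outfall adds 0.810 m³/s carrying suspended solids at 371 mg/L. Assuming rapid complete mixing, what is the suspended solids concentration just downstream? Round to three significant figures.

101 mg/L

Mixed concentration C = ΣQC/ΣQ = (41.80·19.00 + 7.480·392.0 + 4.930·310.0 + 0.8100·371.0) / 55.02 = 5555/55.02 = 101.0 mg/L.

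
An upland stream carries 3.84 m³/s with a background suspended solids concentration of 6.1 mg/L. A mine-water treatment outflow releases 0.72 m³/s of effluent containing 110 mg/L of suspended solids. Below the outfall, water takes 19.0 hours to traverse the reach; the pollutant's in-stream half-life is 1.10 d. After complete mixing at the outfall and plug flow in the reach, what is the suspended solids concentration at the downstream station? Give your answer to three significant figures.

13.7 mg/L

After mixing, C = (3.840·6.100 + 0.7200·110.0) / 4.560 = 102.6/4.560 = 22.51 mg/L.
Half-life 1.10 d → k = ln 2 / 1.10 = 0.6301 d⁻¹.
After decay, C = 22.51 × e^(−kt) = 22.51 × 0.6072 = 13.67 mg/L.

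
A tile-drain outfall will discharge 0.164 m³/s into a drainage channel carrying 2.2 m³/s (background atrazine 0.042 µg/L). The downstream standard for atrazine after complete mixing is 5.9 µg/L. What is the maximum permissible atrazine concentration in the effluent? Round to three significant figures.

84.5 µg/L

At the limit, (Qr·Cr + Qe·Cₑ)/(Qr + Qe) = 5.9:
Cₑ = (2.364·5.9 − 2.200·0.04200) / 0.1640 = 84.48 µg/L.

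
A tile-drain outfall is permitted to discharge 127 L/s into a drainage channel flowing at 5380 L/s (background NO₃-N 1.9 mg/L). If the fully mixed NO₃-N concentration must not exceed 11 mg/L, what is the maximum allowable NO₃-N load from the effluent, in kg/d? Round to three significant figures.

4350 kg/d

Mass balance at the limit: 5380·1.900 + 127.0·Cₑ = 5507·11 → Cₑ = 396.5 mg/L.
127.0 L/s = 0.1270 m³/s. Load = 0.1270 m³/s × 396.5 g/m³ × 86 400 s/d = 4351 kg/d.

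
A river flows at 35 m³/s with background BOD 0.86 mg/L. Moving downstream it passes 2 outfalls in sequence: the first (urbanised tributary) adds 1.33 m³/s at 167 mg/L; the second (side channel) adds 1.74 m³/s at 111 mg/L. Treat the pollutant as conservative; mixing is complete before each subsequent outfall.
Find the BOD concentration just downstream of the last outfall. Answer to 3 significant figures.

11.7 mg/L

Below outfall 1: Q → 36.33 m³/s, C = (35.00·0.8600 + 1.330·167.0)/36.33 = 6.942 mg/L.
Below outfall 2: Q → 38.07 m³/s, C = (36.33·6.942 + 1.740·111.0)/38.07 = 11.70 mg/L.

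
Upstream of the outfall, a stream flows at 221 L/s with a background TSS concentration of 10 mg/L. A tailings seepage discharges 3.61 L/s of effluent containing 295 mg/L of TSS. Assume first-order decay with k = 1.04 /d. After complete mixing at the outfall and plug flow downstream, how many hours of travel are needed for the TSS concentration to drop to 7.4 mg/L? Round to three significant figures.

15.7 h

After mixing, C = (221.0·10.00 + 3.610·295.0) / 224.6 = 3275/224.6 = 14.58 mg/L.
14.58·exp(−k·t) = 7.4 → t = ln(14.58/7.4)/k = 56340 s = 15.65 h.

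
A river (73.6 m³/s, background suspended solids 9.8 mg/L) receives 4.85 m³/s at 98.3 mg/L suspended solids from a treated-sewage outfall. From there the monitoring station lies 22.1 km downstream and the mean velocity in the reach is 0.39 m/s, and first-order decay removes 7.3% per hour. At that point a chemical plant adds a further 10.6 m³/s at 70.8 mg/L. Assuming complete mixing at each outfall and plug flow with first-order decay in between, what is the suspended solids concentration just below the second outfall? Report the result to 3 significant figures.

12.5 mg/L

Mass balance: C = (73.60·9.800 + 4.850·98.30) / 78.45 = 1198/78.45 = 15.27 mg/L; combined flow 78.45 m³/s.
Travel time t = 22.1·1000 / 0.39 = 56670 s = 15.74 h.
7.3%/h lost → k = −ln(1 − 0.073) = 0.07580 h⁻¹.
Applying C = C₀e^(−kt): 15.27 × 0.3033 = 4.631 mg/L.
Second outfall: C = (78.45·4.631 + 10.60·70.80)/89.05 = 12.51 mg/L.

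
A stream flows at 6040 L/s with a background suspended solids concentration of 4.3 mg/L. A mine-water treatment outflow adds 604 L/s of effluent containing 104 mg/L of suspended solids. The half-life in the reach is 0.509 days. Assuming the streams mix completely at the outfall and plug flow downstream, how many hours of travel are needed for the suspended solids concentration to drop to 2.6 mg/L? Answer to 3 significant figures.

28.9 h

Mass balance: C = (6040·4.300 + 604.0·104.0) / 6644 = 88790/6644 = 13.36 mg/L.
Half-life 0.509 d → k = ln 2 / 0.509 = 1.362 d⁻¹.
13.36·exp(−k·t) = 2.6 → t = ln(13.36/2.6)/k = 103900 s = 28.85 h.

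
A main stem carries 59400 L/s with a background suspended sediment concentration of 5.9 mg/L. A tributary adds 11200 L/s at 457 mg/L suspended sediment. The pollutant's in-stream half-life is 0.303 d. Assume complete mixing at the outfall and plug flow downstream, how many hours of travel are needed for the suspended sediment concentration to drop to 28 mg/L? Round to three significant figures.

Flow-weighted average: C = (59400·5.900 + 11200·457.0) / 70600 = 5469000/70600 = 77.46 mg/L.
Half-life 0.303 d → k = ln 2 / 0.303 = 2.288 d⁻¹.
77.46·exp(−k·t) = 28 → t = ln(77.46/28)/k = 38430 s = 10.68 h.

10.7 h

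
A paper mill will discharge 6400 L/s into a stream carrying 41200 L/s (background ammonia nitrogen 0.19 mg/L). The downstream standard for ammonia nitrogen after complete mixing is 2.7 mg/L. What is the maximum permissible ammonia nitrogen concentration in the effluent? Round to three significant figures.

At the limit, (Qr·Cr + Qe·Cₑ)/(Qr + Qe) = 2.7:
Cₑ = (47600·2.7 − 41200·0.1900) / 6400 = 18.86 mg/L.

18.9 mg/L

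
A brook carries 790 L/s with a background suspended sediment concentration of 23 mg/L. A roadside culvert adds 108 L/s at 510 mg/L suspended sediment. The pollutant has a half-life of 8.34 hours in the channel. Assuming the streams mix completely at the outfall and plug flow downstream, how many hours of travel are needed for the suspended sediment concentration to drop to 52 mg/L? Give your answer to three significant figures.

Flow-weighted average: C = (790.0·23.00 + 108.0·510.0) / 898.0 = 73250/898.0 = 81.57 mg/L.
Half-life 8.34 h → k = ln 2 / 8.34 = 0.08311 h⁻¹ = 1.995 d⁻¹.
81.57·exp(−k·t) = 52 → t = ln(81.57/52)/k = 19500 s = 5.417 h.

5.42 h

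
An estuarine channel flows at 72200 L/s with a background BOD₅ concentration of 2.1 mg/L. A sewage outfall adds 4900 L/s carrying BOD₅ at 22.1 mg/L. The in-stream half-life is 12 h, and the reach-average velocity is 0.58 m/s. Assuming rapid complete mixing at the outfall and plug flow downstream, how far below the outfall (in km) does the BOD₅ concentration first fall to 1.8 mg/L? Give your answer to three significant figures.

Conservation of mass: C = (72200·2.100 + 4900·22.10) / 77100 = 259900/77100 = 3.371 mg/L.
Half-life 12 h → k = ln 2 / 12 = 0.05776 h⁻¹ = 1.386 d⁻¹.
Set 3.371·exp(−k·t) = 1.8 → t = ln(3.371/1.8)/k = 39110 s = 10.86 h.
Distance = v·t = 0.58·39110 = 22680 m = 22.68 km.

22.7 km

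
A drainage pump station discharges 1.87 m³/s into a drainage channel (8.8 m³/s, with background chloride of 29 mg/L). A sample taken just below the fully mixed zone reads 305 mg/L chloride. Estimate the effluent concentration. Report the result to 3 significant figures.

Mass balance: 8.800·29.00 + 1.870·Cₑ = 10.67·305.0
→ Cₑ = (10.67·305.0 − 8.800·29.00) / 1.870 = 1604 mg/L.

1600 mg/L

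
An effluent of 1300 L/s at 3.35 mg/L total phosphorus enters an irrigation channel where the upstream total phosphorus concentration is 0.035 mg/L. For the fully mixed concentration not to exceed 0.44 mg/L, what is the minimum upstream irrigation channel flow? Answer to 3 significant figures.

9340 L/s

Set C_mix = 0.44: (Q·0.03500 + 1300·3.350) / (Q + 1300) = 0.44
→ Q = 1300·(3.350 − 0.44)/(0.44 − 0.03500) = 9341 L/s.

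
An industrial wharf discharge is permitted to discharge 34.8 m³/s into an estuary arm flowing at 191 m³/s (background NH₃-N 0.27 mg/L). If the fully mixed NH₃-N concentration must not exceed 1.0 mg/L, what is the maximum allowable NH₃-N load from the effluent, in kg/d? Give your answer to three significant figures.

15100 kg/d

Mass balance at the limit: 191.0·0.2700 + 34.80·Cₑ = 225.8·1.0 → Cₑ = 5.007 mg/L.
Load = 34.80 m³/s × 5.007 g/m³ × 86 400 s/d = 15050 kg/d.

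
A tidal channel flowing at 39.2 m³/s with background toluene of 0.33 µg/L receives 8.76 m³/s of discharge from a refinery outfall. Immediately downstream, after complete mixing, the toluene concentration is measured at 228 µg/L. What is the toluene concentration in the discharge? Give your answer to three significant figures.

1250 µg/L

Mass balance: 39.20·0.3300 + 8.760·Cₑ = 47.96·228.0
→ Cₑ = (47.96·228.0 − 39.20·0.3300) / 8.760 = 1247 µg/L.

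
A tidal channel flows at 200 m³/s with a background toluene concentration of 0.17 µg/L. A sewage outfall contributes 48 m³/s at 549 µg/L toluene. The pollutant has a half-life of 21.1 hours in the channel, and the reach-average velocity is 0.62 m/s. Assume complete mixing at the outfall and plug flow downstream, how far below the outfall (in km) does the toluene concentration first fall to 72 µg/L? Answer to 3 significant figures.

Conservation of mass: C = (200.0·0.1700 + 48.00·549.0) / 248.0 = 26390/248.0 = 106.4 µg/L.
Half-life 21.1 h → k = ln 2 / 21.1 = 0.03285 h⁻¹ = 0.7884 d⁻¹.
Set 106.4·exp(−k·t) = 72 → t = ln(106.4/72)/k = 42790 s = 11.89 h.
Distance = v·t = 0.62·42790 = 26530 m = 26.53 km.

26.5 km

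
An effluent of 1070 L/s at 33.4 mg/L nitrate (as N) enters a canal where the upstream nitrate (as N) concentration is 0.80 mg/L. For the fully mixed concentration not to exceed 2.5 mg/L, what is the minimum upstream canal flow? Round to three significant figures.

Set C_mix = 2.5: (Q·0.8000 + 1070·33.40) / (Q + 1070) = 2.5
→ Q = 1070·(33.40 − 2.5)/(2.5 − 0.8000) = 19450 L/s.

19400 L/s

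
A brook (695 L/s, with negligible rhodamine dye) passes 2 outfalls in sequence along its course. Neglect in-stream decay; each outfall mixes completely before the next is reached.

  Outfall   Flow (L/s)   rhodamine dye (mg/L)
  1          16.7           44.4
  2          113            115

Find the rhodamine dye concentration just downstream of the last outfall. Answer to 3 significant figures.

16.7 mg/L

After outfall 1: Q = 695.0 + 16.70 = 711.7 L/s; C = (695.0·0 + 16.70·44.40)/711.7 = 1.042 mg/L.
After outfall 2: Q = 711.7 + 113.0 = 824.7 L/s; C = (711.7·1.042 + 113.0·115.0)/824.7 = 16.66 mg/L.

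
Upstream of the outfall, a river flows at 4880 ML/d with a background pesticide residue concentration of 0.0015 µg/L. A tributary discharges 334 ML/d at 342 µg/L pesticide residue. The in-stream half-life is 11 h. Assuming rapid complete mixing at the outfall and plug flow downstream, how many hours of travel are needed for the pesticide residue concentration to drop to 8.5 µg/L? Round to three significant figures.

Mass balance: C = (4880·0.001500 + 334.0·342.0) / 5214 = 114200/5214 = 21.91 µg/L.
Half-life 11 h → k = ln 2 / 11 = 0.06301 h⁻¹ = 1.512 d⁻¹.
21.91·exp(−k·t) = 8.5 → t = ln(21.91/8.5)/k = 54090 s = 15.03 h.

15.0 h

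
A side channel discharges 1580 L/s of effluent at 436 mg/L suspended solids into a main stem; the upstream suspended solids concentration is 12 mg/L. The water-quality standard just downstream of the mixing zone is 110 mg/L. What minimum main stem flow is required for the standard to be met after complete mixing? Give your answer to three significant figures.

Set C_mix = 110: (Q·12.00 + 1580·436.0) / (Q + 1580) = 110
→ Q = 1580·(436.0 − 110)/(110 − 12.00) = 5256 L/s.

5260 L/s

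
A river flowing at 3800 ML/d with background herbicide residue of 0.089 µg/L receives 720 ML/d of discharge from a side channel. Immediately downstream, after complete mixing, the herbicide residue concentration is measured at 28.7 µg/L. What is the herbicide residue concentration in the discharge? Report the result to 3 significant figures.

Mass balance: 3800·0.08900 + 720.0·Cₑ = 4520·28.70
→ Cₑ = (4520·28.70 − 3800·0.08900) / 720.0 = 179.7 µg/L.

180 µg/L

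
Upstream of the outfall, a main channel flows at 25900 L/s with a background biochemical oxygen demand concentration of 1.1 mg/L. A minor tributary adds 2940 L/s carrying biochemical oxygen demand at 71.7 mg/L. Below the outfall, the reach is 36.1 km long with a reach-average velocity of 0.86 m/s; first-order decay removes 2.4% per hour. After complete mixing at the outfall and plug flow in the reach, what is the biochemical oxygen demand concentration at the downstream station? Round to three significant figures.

Mass balance: C = (25900·1.100 + 2940·71.70) / 28840 = 239300/28840 = 8.297 mg/L.
Travel time t = 36.1·1000 / 0.86 = 41980 s = 11.66 h.
2.4%/h lost → k = −ln(1 − 0.024) = 0.02429 h⁻¹.
Decay over the reach: 8.297·exp(−kt) = 8.297·0.7533 = 6.250 mg/L.

6.25 mg/L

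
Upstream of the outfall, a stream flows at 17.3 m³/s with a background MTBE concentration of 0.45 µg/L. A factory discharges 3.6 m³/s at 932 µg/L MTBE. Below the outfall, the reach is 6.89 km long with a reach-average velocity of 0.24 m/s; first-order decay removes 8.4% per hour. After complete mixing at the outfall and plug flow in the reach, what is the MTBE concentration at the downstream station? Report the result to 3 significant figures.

Conservation of mass: C = (17.30·0.4500 + 3.600·932.0) / 20.90 = 3363/20.90 = 160.9 µg/L.
Travel time t = 6.89·1000 / 0.24 = 28710 s = 7.975 h.
8.4%/h lost → k = −ln(1 − 0.084) = 0.08774 h⁻¹.
Applying C = C₀e^(−kt): 160.9 × 0.4967 = 79.93 µg/L.

79.9 µg/L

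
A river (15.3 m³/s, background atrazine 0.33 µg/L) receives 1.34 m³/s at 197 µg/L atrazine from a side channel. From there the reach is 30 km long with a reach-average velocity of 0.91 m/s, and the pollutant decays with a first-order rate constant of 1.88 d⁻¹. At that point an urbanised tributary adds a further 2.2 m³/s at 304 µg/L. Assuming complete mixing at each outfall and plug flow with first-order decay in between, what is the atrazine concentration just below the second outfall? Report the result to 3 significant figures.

42.5 µg/L

Mass balance: C = (15.30·0.3300 + 1.340·197.0) / 16.64 = 269.0/16.64 = 16.17 µg/L; combined flow 16.64 m³/s.
Travel time t = 30·1000 / 0.91 = 32970 s = 9.158 h.
First-order decay: C = 16.17·exp(−k·t) = 16.17·0.4880 = 7.891 µg/L.
At the second outfall, C = (16.64·7.891 + 2.200·304.0) / (16.64 + 2.200) = 42.47 µg/L.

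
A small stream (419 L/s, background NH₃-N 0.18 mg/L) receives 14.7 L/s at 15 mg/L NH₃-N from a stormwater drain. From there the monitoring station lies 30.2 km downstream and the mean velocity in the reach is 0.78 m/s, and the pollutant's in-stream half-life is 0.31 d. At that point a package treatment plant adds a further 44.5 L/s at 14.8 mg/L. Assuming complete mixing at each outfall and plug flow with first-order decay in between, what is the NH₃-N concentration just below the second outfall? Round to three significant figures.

After mixing, C = (419.0·0.1800 + 14.70·15.00) / 433.7 = 295.9/433.7 = 0.6823 mg/L; combined flow 433.7 L/s.
Travel time t = 30.2·1000 / 0.78 = 38720 s = 10.75 h.
Half-life 0.31 d → k = ln 2 / 0.31 = 2.236 d⁻¹.
Decay over the reach: 0.6823·exp(−kt) = 0.6823·0.3671 = 0.2505 mg/L.
Second outfall: C = (433.7·0.2505 + 44.50·14.80)/478.2 = 1.604 mg/L.

1.60 mg/L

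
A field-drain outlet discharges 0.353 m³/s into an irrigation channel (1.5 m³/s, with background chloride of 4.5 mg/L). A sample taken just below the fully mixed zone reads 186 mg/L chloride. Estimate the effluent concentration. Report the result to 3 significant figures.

Mass balance: 1.500·4.500 + 0.3530·Cₑ = 1.853·186.0
→ Cₑ = (1.853·186.0 − 1.500·4.500) / 0.3530 = 957.2 mg/L.

957 mg/L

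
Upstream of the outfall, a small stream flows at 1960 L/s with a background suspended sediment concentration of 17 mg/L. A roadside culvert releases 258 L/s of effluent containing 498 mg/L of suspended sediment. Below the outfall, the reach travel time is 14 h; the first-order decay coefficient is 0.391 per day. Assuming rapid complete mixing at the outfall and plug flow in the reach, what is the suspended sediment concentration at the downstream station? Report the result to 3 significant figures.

Mass balance: C = (1960·17.00 + 258.0·498.0) / 2218 = 161800/2218 = 72.95 mg/L.
After decay, C = 72.95 × e^(−kt) = 72.95 × 0.7961 = 58.07 mg/L.

58.1 mg/L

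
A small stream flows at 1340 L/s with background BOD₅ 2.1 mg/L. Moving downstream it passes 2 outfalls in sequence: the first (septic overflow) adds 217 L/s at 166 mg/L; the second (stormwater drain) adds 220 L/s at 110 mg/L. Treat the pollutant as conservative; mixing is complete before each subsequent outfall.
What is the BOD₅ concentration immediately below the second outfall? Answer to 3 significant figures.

35.5 mg/L

Below outfall 1: Q → 1557 L/s, C = (1340·2.100 + 217.0·166.0)/1557 = 24.94 mg/L.
Below outfall 2: Q → 1777 L/s, C = (1557·24.94 + 220.0·110.0)/1777 = 35.47 mg/L.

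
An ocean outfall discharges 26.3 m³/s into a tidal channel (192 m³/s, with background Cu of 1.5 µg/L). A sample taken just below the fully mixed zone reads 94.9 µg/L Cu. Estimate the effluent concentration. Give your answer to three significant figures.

Mass balance: 192.0·1.500 + 26.30·Cₑ = 218.3·94.90
→ Cₑ = (218.3·94.90 − 192.0·1.500) / 26.30 = 776.8 µg/L.

777 µg/L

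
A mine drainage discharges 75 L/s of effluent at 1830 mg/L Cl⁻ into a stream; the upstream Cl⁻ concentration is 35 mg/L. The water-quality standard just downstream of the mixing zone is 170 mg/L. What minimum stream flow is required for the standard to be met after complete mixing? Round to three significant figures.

922 L/s

Set C_mix = 170: (Q·35.00 + 75.00·1830) / (Q + 75.00) = 170
→ Q = 75.00·(1830 − 170)/(170 − 35.00) = 922.2 L/s.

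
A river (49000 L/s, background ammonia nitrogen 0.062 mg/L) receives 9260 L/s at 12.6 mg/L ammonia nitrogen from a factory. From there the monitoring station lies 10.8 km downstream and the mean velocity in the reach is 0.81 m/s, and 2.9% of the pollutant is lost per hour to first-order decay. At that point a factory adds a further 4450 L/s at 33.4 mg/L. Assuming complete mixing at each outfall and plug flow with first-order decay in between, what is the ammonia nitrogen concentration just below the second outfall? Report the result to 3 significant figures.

4.08 mg/L

Mass balance: C = (49000·0.06200 + 9260·12.60) / 58260 = 119700/58260 = 2.055 mg/L; combined flow 58260 L/s.
Travel time t = 10.8·1000 / 0.81 = 13330 s = 3.704 h.
2.9%/h lost → k = −ln(1 − 0.029) = 0.02943 h⁻¹.
Decay over the reach: 2.055·exp(−kt) = 2.055·0.8967 = 1.843 mg/L.
Second outfall: C = (58260·1.843 + 4450·33.40)/62710 = 4.082 mg/L.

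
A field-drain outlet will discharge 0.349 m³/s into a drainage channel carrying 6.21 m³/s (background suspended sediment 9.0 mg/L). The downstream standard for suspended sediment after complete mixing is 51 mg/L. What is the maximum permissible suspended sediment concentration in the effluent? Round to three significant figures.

At the limit, (Qr·Cr + Qe·Cₑ)/(Qr + Qe) = 51:
Cₑ = (6.559·51 − 6.210·9.000) / 0.3490 = 798.3 mg/L.

798 mg/L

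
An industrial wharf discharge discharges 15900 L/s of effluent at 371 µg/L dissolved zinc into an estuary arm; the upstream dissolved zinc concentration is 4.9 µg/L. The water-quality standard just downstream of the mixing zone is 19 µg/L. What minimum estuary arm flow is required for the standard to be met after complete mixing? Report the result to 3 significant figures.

397000 L/s

Set C_mix = 19: (Q·4.900 + 15900·371.0) / (Q + 15900) = 19
→ Q = 15900·(371.0 − 19)/(19 − 4.900) = 396900 L/s.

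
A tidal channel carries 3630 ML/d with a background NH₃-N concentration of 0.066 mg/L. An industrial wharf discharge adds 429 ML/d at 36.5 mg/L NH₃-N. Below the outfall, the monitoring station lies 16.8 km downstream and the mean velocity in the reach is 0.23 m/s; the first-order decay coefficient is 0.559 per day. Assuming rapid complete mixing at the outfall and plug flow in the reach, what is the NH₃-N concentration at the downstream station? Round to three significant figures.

Mass balance: C = (3630·0.06600 + 429.0·36.50) / 4059 = 15900/4059 = 3.917 mg/L.
Travel time t = 16.8·1000 / 0.23 = 73040 s = 20.29 h.
After decay, C = 3.917 × e^(−kt) = 3.917 × 0.6234 = 2.442 mg/L.

2.44 mg/L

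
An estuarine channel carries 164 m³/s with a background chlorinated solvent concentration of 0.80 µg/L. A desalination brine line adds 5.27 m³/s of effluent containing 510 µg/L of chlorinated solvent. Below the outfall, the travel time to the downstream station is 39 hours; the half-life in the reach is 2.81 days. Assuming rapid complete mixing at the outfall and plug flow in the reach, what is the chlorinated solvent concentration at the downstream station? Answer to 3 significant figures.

11.2 µg/L

Flow-weighted average: C = (164.0·0.8000 + 5.270·510.0) / 169.3 = 2819/169.3 = 16.65 µg/L.
Half-life 2.81 d → k = ln 2 / 2.81 = 0.2467 d⁻¹.
First-order decay: C = 16.65·exp(−k·t) = 16.65·0.6698 = 11.15 µg/L.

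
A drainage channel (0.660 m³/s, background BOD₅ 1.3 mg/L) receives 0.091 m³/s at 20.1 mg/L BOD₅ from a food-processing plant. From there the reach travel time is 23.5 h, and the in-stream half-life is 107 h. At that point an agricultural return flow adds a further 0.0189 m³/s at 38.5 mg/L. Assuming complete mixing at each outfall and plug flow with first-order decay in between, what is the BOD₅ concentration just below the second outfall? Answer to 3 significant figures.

3.94 mg/L

Mass balance: C = (0.6600·1.300 + 0.09100·20.10) / 0.7510 = 2.687/0.7510 = 3.578 mg/L; combined flow 0.7510 m³/s.
Half-life 107 h → k = ln 2 / 107 = 0.006478 h⁻¹ = 0.1555 d⁻¹.
After decay, C = 3.578 × e^(−kt) = 3.578 × 0.8588 = 3.073 mg/L.
Second outfall: C = (0.7510·3.073 + 0.01890·38.50)/0.7699 = 3.942 mg/L.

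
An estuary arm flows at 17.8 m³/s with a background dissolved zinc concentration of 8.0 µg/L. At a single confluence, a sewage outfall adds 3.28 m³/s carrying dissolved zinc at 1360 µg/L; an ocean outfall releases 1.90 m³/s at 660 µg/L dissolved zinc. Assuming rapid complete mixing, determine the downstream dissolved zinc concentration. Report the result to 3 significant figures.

255 µg/L

Mixed concentration C = ΣQC/ΣQ = (17.80·8.000 + 3.280·1360 + 1.900·660.0) / 22.98 = 5857/22.98 = 254.9 µg/L.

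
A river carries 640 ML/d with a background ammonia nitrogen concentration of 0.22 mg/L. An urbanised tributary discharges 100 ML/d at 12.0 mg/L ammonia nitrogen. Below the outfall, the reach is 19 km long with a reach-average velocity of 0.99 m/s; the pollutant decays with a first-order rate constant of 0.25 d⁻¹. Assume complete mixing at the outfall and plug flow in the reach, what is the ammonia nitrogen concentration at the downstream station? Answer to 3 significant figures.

1.71 mg/L

Mixed concentration C = ΣQC/ΣQ = (640.0·0.2200 + 100.0·12.00) / 740.0 = 1341/740.0 = 1.812 mg/L.
Travel time t = 19·1000 / 0.99 = 19190 s = 5.331 h.
Decay over the reach: 1.812·exp(−kt) = 1.812·0.9460 = 1.714 mg/L.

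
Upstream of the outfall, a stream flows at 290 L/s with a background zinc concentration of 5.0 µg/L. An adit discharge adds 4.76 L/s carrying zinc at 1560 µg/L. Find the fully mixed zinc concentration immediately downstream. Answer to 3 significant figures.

30.1 µg/L

After mixing, C = (290.0·5.000 + 4.760·1560) / 294.8 = 8876/294.8 = 30.11 µg/L.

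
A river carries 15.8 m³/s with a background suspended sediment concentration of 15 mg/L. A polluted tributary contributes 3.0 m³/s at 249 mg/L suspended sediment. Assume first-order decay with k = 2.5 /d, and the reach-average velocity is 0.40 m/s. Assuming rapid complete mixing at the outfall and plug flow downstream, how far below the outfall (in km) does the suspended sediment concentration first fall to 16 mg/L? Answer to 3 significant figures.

Flow-weighted average: C = (15.80·15.00 + 3.000·249.0) / 18.80 = 984.0/18.80 = 52.34 mg/L.
Set 52.34·exp(−k·t) = 16 → t = ln(52.34/16)/k = 40960 s = 11.38 h.
Distance = v·t = 0.40·40960 = 16380 m = 16.38 km.

16.4 km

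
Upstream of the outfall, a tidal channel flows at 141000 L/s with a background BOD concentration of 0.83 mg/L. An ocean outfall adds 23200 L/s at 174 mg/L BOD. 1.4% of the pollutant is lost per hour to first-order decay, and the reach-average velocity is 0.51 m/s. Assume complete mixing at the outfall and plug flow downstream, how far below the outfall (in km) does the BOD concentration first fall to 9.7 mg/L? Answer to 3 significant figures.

125 km

Mixed concentration C = ΣQC/ΣQ = (141000·0.8300 + 23200·174.0) / 164200 = 4154000/164200 = 25.30 mg/L.
1.4%/h lost → k = −ln(1 − 0.014) = 0.01410 h⁻¹.
Set 25.30·exp(−k·t) = 9.7 → t = ln(25.30/9.7)/k = 244800 s = 67.99 h.
Distance = v·t = 0.51·244800 = 124800 m = 124.8 km.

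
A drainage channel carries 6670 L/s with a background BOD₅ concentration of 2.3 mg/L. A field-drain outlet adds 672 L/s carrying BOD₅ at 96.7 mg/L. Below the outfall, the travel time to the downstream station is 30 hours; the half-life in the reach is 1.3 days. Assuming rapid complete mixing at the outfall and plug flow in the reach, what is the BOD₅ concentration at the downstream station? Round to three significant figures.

Mass balance: C = (6670·2.300 + 672.0·96.70) / 7342 = 80320/7342 = 10.94 mg/L.
Half-life 1.3 d → k = ln 2 / 1.3 = 0.5332 d⁻¹.
After decay, C = 10.94 × e^(−kt) = 10.94 × 0.5135 = 5.618 mg/L.

5.62 mg/L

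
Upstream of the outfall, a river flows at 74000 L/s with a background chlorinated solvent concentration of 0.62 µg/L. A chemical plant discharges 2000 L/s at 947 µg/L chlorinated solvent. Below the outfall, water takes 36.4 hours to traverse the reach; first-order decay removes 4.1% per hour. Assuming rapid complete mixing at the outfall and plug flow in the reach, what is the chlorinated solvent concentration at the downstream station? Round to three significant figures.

5.56 µg/L

Mass balance: C = (74000·0.6200 + 2000·947.0) / 76000 = 1940000/76000 = 25.52 µg/L.
4.1%/h lost → k = −ln(1 − 0.041) = 0.04186 h⁻¹.
After decay, C = 25.52 × e^(−kt) = 25.52 × 0.2179 = 5.561 µg/L.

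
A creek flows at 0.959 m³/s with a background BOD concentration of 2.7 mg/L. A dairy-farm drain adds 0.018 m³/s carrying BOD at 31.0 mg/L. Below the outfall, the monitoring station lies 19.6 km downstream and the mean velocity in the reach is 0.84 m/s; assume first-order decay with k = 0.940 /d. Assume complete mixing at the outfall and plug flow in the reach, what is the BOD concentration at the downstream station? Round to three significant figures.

Conservation of mass: C = (0.9590·2.700 + 0.01800·31.00) / 0.9770 = 3.147/0.9770 = 3.221 mg/L.
Travel time t = 19.6·1000 / 0.84 = 23330 s = 6.481 h.
First-order decay: C = 3.221·exp(−k·t) = 3.221·0.7758 = 2.499 mg/L.

2.50 mg/L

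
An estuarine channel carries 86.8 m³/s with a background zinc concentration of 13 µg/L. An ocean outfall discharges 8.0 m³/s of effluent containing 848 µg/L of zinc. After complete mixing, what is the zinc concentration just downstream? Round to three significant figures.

83.5 µg/L

Conservation of mass: C = (86.80·13.00 + 8.000·848.0) / 94.80 = 7912/94.80 = 83.46 µg/L.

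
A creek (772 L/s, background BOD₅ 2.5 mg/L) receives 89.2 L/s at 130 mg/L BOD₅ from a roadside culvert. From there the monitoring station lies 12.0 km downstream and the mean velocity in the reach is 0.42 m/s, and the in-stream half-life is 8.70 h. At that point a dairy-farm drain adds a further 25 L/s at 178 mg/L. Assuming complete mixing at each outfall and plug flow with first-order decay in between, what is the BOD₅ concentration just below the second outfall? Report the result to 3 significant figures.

Flow-weighted average: C = (772.0·2.500 + 89.20·130.0) / 861.2 = 13530/861.2 = 15.71 mg/L; combined flow 861.2 L/s.
Travel time t = 12.0·1000 / 0.42 = 28570 s = 7.937 h.
Half-life 8.70 h → k = ln 2 / 8.70 = 0.07967 h⁻¹ = 1.912 d⁻¹.
Applying C = C₀e^(−kt): 15.71 × 0.5314 = 8.346 mg/L.
At the second outfall, C = (861.2·8.346 + 25.00·178.0) / (861.2 + 25.00) = 13.13 mg/L.

13.1 mg/L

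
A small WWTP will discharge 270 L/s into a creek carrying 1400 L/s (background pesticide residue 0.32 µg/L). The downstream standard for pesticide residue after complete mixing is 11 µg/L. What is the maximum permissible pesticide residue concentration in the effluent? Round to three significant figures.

66.4 µg/L

At the limit, (Qr·Cr + Qe·Cₑ)/(Qr + Qe) = 11:
Cₑ = (1670·11 − 1400·0.3200) / 270.0 = 66.38 µg/L.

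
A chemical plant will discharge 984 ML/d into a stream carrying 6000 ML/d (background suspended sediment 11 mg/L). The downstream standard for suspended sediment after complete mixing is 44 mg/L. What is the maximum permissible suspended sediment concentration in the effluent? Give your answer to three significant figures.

245 mg/L

At the limit, (Qr·Cr + Qe·Cₑ)/(Qr + Qe) = 44:
Cₑ = (6984·44 − 6000·11.00) / 984.0 = 245.2 mg/L.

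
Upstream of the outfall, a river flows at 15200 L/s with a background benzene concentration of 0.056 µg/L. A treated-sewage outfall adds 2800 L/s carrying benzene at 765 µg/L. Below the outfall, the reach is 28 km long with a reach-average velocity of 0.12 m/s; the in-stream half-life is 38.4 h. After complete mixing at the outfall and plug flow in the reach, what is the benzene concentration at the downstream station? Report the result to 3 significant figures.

37.0 µg/L

Conservation of mass: C = (15200·0.05600 + 2800·765.0) / 18000 = 2143000/18000 = 119.0 µg/L.
Travel time t = 28·1000 / 0.12 = 233300 s = 64.81 h.
Half-life 38.4 h → k = ln 2 / 38.4 = 0.01805 h⁻¹ = 0.4332 d⁻¹.
Applying C = C₀e^(−kt): 119.0 × 0.3104 = 36.95 µg/L.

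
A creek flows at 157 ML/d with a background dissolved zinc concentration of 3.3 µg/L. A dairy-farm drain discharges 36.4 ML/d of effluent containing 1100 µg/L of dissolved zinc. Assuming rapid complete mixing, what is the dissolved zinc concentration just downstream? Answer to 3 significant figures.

210 µg/L

Flow-weighted average: C = (157.0·3.300 + 36.40·1100) / 193.4 = 40560/193.4 = 209.7 µg/L.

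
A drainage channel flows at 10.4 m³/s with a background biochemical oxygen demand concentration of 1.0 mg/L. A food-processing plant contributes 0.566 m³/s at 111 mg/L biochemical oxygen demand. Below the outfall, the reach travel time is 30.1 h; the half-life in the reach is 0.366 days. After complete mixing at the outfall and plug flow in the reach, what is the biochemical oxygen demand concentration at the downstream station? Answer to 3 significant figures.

0.621 mg/L

Mixed concentration C = ΣQC/ΣQ = (10.40·1.000 + 0.5660·111.0) / 10.97 = 73.23/10.97 = 6.678 mg/L.
Half-life 0.366 d → k = ln 2 / 0.366 = 1.894 d⁻¹.
First-order decay: C = 6.678·exp(−k·t) = 6.678·0.09300 = 0.6210 mg/L.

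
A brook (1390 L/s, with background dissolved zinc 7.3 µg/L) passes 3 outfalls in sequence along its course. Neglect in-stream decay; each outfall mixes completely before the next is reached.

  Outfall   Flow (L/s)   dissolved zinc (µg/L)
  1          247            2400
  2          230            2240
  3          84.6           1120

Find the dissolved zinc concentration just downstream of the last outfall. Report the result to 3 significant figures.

Below outfall 1: Q → 1637 L/s, C = (1390·7.300 + 247.0·2400)/1637 = 368.3 µg/L.
Below outfall 2: Q → 1867 L/s, C = (1637·368.3 + 230.0·2240)/1867 = 598.9 µg/L.
Below outfall 3: Q → 1952 L/s, C = (1867·598.9 + 84.60·1120)/1952 = 621.5 µg/L.

621 µg/L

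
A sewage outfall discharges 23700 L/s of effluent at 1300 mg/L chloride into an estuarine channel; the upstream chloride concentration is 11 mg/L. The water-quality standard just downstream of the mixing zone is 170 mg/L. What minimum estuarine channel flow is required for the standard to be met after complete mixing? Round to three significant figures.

Set C_mix = 170: (Q·11.00 + 23700·1300) / (Q + 23700) = 170
→ Q = 23700·(1300 − 170)/(170 − 11.00) = 168400 L/s.

168000 L/s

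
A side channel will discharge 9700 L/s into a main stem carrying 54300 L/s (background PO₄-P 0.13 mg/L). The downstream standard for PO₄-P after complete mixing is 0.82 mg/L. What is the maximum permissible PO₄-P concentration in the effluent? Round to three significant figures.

At the limit, (Qr·Cr + Qe·Cₑ)/(Qr + Qe) = 0.82:
Cₑ = (64000·0.82 − 54300·0.1300) / 9700 = 4.683 mg/L.

4.68 mg/L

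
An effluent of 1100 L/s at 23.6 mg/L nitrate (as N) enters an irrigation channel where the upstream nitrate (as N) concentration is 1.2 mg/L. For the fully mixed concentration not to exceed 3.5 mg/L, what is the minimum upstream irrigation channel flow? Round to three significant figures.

Set C_mix = 3.5: (Q·1.200 + 1100·23.60) / (Q + 1100) = 3.5
→ Q = 1100·(23.60 − 3.5)/(3.5 − 1.200) = 9613 L/s.

9610 L/s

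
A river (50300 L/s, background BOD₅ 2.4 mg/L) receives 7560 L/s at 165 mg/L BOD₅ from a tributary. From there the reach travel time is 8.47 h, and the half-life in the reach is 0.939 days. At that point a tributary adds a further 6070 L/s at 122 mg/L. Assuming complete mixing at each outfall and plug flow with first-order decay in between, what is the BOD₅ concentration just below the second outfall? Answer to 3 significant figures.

28.1 mg/L

After mixing, C = (50300·2.400 + 7560·165.0) / 57860 = 1368000/57860 = 23.65 mg/L; combined flow 57860 L/s.
Half-life 0.939 d → k = ln 2 / 0.939 = 0.7382 d⁻¹.
Decay over the reach: 23.65·exp(−kt) = 23.65·0.7707 = 18.22 mg/L.
Second outfall: C = (57860·18.22 + 6070·122.0)/63930 = 28.08 mg/L.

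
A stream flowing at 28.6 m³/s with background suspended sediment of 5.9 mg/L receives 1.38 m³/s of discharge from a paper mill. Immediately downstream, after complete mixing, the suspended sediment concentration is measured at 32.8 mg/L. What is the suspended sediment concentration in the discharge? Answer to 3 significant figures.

Mass balance: 28.60·5.900 + 1.380·Cₑ = 29.98·32.80
→ Cₑ = (29.98·32.80 − 28.60·5.900) / 1.380 = 590.3 mg/L.

590 mg/L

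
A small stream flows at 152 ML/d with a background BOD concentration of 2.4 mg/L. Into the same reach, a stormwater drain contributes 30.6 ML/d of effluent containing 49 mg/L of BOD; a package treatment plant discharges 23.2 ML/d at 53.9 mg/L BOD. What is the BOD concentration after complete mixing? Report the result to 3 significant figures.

After mixing, C = (152.0·2.400 + 30.60·49.00 + 23.20·53.90) / 205.8 = 3115/205.8 = 15.13 mg/L.

15.1 mg/L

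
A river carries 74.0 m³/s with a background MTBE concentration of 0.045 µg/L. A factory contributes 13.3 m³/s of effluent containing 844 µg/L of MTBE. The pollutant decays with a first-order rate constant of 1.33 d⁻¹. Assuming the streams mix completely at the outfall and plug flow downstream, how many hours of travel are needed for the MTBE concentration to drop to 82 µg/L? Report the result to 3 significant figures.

8.12 h

Flow-weighted average: C = (74.00·0.04500 + 13.30·844.0) / 87.30 = 11230/87.30 = 128.6 µg/L.
128.6·exp(−k·t) = 82 → t = ln(128.6/82)/k = 29240 s = 8.123 h.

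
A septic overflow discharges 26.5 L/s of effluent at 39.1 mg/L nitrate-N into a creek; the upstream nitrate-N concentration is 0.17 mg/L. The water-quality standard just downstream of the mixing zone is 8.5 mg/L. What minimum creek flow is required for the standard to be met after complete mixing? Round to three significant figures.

Set C_mix = 8.5: (Q·0.1700 + 26.50·39.10) / (Q + 26.50) = 8.5
→ Q = 26.50·(39.10 − 8.5)/(8.5 − 0.1700) = 97.35 L/s.

97.3 L/s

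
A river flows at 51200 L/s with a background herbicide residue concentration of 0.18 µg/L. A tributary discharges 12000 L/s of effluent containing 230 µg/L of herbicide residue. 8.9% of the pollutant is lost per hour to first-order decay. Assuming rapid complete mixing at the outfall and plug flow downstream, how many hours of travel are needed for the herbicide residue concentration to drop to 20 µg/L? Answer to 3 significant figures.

Conservation of mass: C = (51200·0.1800 + 12000·230.0) / 63200 = 2769000/63200 = 43.82 µg/L.
8.9%/h lost → k = −ln(1 − 0.089) = 0.09321 h⁻¹.
43.82·exp(−k·t) = 20 → t = ln(43.82/20)/k = 30290 s = 8.414 h.

8.41 h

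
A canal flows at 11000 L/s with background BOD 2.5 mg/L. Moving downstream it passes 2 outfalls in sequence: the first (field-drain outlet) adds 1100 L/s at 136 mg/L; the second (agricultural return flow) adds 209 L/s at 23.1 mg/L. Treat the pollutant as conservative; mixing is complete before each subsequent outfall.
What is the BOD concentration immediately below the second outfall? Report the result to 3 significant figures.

Outfall 1: combined Q = 12100 L/s; C = (11000·2.500 + 1100·136.0)/12100 = 14.64 mg/L.
Outfall 2: combined Q = 12310 L/s; C = (12100·14.64 + 209.0·23.10)/12310 = 14.78 mg/L.

14.8 mg/L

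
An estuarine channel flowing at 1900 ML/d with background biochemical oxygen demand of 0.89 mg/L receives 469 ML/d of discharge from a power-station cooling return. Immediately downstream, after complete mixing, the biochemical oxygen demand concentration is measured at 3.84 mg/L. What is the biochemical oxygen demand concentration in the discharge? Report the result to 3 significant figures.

Mass balance: 1900·0.8900 + 469.0·Cₑ = 2369·3.840
→ Cₑ = (2369·3.840 − 1900·0.8900) / 469.0 = 15.79 mg/L.

15.8 mg/L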